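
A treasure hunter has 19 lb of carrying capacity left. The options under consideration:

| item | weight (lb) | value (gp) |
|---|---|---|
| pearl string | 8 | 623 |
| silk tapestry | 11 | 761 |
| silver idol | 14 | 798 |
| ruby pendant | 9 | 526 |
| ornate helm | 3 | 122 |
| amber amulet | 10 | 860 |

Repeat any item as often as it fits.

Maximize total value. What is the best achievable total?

1483

Density check — amber amulet 86.00, pearl string 77.88, silk tapestry 69.18 are the best per lb.
Taking pearl string + amber amulet: 18 lb used, 1483 in value.
Nothing else within 19 lb beats 1483.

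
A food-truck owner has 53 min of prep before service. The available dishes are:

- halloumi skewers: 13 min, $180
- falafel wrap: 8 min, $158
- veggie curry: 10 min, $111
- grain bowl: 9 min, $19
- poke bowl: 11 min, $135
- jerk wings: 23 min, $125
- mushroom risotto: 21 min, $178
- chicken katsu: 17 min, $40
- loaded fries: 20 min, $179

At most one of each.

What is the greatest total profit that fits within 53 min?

The ratio heuristic lands on halloumi skewers + falafel wrap + veggie curry + grain bowl + poke bowl (603) but leaves 2 min idle.
Dropping veggie curry and grain bowl frees 19 min; slotting in loaded fries (20 min) lifts the total to 652 at 52 min.
That's the maximum — no swap from here does better than 652.

652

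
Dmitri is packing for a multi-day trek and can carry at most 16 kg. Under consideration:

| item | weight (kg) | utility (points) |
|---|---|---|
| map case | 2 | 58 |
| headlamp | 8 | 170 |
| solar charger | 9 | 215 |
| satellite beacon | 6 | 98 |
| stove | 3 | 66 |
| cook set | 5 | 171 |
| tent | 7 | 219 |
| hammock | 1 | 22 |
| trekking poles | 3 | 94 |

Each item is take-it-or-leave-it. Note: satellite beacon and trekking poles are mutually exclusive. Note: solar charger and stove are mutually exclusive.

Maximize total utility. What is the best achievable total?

506

Taking cook set + tent + hammock + trekking poles: 16 kg used, 506 in utility.
That's the maximum — no feasible swap from here does better than 506.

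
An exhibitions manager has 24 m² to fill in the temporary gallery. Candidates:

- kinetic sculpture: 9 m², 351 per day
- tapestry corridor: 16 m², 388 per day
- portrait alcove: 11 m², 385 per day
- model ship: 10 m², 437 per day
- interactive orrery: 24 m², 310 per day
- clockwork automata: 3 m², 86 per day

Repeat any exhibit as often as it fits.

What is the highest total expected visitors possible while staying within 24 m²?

Ranking by ratio (expected visitors/m²): model ship 43.70, kinetic sculpture 39.00, portrait alcove 35.00, clockwork automata 28.67.
The ratio ordering already packs tightly: 2×model ship + clockwork automata, 23 m², 960.

960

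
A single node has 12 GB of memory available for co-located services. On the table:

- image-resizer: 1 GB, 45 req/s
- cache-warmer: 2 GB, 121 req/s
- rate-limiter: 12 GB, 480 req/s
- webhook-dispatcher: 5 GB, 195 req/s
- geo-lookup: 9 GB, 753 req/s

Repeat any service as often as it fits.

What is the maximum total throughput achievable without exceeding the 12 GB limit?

919

Taking image-resizer + cache-warmer + geo-lookup: 12 GB used, 919 in throughput.
No other feasible combination exceeds 919.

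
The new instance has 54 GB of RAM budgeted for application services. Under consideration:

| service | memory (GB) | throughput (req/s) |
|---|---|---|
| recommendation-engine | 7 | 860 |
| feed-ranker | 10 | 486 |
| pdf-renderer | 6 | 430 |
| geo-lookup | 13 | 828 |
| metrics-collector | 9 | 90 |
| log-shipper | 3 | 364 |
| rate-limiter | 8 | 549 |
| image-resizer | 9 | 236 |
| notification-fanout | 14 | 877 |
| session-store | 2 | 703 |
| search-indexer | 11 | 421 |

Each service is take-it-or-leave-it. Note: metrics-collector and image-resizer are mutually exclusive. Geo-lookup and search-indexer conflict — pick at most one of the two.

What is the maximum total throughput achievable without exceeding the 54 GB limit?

By throughput per GB: session-store 351.50, recommendation-engine 122.86, log-shipper 121.33 lead.
Taking recommendation-engine + pdf-renderer + geo-lookup + log-shipper + rate-limiter + notification-fanout + session-store: 53 GB used, 4611 in throughput.
Next best is recommendation-engine + feed-ranker + geo-lookup + rate-limiter + notification-fanout + session-store at 4303 (54 GB) — short by 308.

4611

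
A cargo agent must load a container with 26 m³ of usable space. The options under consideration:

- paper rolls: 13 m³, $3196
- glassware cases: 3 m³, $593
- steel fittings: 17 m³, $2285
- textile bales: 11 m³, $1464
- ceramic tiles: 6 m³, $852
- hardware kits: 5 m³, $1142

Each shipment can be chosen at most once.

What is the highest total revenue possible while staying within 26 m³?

Filling by ratio: paper rolls + glassware cases + hardware kits for 4931, with 5 m³ left unused.
Replace glassware cases with ceramic tiles: the trade gains 259 net, giving 5190 at 24 m³.
Next best is paper rolls + glassware cases + hardware kits at 4931 (21 m³) — short by 259.

5190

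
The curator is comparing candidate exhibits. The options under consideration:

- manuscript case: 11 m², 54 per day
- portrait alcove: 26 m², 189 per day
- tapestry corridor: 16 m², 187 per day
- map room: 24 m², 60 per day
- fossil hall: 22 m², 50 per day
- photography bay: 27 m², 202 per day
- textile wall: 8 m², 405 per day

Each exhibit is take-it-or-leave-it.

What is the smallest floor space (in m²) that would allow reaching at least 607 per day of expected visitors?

35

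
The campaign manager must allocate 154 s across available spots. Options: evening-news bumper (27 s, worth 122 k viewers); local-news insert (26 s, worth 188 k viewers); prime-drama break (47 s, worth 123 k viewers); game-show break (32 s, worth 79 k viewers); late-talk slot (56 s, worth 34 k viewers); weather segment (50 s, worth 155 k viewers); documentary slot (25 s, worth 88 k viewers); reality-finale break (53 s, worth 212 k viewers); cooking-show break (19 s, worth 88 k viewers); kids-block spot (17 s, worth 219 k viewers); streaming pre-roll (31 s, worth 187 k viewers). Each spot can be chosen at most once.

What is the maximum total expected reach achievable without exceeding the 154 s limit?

928

Filling by ratio: evening-news bumper + local-news insert + documentary slot + cooking-show break + kids-block spot + streaming pre-roll for 892, with 9 s left unused.
The 44 s tied up in documentary slot and cooking-show break is better spent on reality-finale break — total rises to 928 (154 s).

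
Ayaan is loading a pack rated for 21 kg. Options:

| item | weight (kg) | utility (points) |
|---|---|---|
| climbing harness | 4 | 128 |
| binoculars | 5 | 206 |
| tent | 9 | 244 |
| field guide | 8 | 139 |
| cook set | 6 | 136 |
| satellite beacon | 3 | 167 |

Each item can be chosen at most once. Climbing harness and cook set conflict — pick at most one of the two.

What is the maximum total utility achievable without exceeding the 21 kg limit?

745

Best packing: climbing harness + binoculars + tent + satellite beacon — 21 kg, 745 total.
Next best is climbing harness + binoculars + field guide + satellite beacon at 640 (20 kg) — short by 105.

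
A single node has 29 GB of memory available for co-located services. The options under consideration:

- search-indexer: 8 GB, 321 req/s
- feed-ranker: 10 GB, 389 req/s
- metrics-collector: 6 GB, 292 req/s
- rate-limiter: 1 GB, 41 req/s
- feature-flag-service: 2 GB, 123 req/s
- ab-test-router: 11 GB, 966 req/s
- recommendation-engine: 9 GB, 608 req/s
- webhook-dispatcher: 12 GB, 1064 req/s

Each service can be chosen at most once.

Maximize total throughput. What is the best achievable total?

A density-first pass picks rate-limiter + feature-flag-service + ab-test-router + webhook-dispatcher — 2194 at 26 GB.
Dropping rate-limiter and feature-flag-service frees 3 GB; slotting in metrics-collector (6 GB) lifts the total to 2322 at 29 GB.

2322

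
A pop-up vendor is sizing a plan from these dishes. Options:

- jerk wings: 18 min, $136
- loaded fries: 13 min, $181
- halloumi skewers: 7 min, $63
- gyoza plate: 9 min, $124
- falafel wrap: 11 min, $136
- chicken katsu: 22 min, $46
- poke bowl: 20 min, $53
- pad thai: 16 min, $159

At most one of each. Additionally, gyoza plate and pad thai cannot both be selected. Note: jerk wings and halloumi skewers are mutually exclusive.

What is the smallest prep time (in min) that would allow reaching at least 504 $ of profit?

Look for the lowest-prep combination reaching 504.
loaded fries + halloumi skewers + gyoza plate + falafel wrap: 504 profit at 40 min.
No combination under 40 min hits 504.

40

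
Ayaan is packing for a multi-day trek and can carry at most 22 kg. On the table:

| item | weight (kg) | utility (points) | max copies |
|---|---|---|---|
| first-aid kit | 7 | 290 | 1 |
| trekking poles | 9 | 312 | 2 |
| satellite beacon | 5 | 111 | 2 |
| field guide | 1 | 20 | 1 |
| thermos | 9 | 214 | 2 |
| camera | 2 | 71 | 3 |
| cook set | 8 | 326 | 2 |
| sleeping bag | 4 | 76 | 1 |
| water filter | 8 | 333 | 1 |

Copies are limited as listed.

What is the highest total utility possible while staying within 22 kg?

872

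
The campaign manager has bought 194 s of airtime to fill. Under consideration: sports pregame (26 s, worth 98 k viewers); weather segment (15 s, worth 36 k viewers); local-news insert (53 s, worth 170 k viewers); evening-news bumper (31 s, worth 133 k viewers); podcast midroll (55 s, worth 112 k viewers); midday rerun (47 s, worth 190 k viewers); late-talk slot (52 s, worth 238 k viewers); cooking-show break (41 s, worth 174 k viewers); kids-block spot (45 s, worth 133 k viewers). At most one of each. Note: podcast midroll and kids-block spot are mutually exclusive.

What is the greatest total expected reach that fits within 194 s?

772

Filling by ratio: weather segment + evening-news bumper + midday rerun + late-talk slot + cooking-show break for 771, with 8 s left unused.
Replace weather segment and evening-news bumper with local-news insert: the trade gains 1 net, giving 772 at 193 s.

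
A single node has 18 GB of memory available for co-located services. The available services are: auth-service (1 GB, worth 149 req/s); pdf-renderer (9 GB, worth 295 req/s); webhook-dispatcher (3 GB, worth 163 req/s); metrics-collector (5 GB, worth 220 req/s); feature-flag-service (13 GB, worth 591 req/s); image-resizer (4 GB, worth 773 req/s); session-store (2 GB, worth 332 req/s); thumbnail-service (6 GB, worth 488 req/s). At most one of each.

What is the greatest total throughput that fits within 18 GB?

The ratio heuristic lands on auth-service + webhook-dispatcher + image-resizer + session-store + thumbnail-service (1905) but leaves 2 GB idle.
The 3 GB tied up in webhook-dispatcher is better spent on metrics-collector — total rises to 1962 (18 GB).
Every other selection either busts 18 GB or fails to beat 1962.

1962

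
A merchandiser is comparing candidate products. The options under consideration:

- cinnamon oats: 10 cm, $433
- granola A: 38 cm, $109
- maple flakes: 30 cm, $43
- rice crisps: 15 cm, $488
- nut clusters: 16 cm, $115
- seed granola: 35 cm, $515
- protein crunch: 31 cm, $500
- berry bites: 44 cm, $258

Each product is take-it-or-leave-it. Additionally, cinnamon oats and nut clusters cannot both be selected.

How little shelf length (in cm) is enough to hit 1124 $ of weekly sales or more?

Look for the lowest-shelf combination reaching 1124.
cinnamon oats + rice crisps + protein crunch: 1421 weekly sales at 56 cm.
Below 56 cm the best achievable stays under 1124.

56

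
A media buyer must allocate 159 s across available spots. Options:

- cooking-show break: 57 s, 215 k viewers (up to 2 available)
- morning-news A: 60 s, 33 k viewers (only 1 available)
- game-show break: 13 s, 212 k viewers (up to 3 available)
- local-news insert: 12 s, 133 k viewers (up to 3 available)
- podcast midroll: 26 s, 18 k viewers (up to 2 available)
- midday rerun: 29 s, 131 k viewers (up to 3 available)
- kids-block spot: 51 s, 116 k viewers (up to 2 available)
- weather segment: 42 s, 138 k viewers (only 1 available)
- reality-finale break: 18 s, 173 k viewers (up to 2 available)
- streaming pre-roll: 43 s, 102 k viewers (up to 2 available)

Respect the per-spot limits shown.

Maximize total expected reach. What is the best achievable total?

A density-first pass picks 3×game-show break + 3×local-news insert + midday rerun + 2×reality-finale break — 1512 at 140 s.
The 29 s tied up in midday rerun is better spent on weather segment — total rises to 1519 (153 s).
That's the maximum — no swap from here does better than 1519.

1519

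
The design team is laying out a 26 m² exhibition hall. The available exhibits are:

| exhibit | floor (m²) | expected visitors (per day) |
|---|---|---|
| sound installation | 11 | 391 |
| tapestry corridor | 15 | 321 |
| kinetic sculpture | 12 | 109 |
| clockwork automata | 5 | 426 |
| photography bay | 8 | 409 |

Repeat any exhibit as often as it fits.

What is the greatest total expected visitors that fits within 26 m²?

2130

The ratio ordering already packs tightly: 5×clockwork automata, 25 m², 2130.
Every other selection either busts 26 m² or fails to beat 2130.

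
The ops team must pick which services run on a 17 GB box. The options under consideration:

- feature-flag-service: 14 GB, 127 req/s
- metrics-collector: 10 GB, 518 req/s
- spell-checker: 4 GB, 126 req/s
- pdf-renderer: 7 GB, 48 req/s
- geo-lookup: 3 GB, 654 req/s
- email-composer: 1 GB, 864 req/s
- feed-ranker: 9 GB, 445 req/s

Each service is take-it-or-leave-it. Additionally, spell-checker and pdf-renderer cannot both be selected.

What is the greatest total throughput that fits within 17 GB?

2089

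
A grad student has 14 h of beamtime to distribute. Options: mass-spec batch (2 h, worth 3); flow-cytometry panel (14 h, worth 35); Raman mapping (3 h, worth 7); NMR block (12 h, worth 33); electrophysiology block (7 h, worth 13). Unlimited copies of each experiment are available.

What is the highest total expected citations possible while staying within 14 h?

Ranking by ratio (expected citations/h): NMR block 2.75, flow-cytometry panel 2.50, Raman mapping 2.33, electrophysiology block 1.86.
Taking mass-spec batch + NMR block: 14 h used, 36 in expected citations.
Every other selection either busts 14 h or fails to beat 36.

36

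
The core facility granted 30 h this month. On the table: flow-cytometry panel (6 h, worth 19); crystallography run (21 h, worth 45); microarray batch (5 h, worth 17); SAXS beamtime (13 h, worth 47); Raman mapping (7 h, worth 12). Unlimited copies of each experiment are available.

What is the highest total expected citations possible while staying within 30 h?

102

The ratio heuristic lands on 2×SAXS beamtime (94) but leaves 4 h idle.
The 13 h tied up in SAXS beamtime is better spent on 2×flow-cytometry panel + microarray batch — total rises to 102 (30 h).
That's the maximum — no swap from here does better than 102.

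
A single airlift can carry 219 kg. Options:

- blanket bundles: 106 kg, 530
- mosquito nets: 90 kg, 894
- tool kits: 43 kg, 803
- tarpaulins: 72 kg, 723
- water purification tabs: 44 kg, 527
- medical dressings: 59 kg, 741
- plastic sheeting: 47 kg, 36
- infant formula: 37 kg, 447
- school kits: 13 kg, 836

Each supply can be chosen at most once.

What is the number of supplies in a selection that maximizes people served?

5

The maximum people served within 219 kg is 3354.
For example tool kits + water purification tabs + medical dressings + infant formula + school kits achieves it, using 196 kg.
Any selection reaching 3354 contains exactly 5 supplies.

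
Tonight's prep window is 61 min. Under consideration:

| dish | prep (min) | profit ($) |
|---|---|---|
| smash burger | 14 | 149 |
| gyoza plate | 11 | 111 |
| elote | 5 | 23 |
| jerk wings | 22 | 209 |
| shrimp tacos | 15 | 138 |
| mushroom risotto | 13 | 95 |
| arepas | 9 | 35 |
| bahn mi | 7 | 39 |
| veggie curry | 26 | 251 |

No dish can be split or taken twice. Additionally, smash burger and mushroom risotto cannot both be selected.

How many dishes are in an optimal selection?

Optimal total is 571.
One optimal bundle: gyoza plate + jerk wings + veggie curry (59 min).
All optima have 3 dishes.

3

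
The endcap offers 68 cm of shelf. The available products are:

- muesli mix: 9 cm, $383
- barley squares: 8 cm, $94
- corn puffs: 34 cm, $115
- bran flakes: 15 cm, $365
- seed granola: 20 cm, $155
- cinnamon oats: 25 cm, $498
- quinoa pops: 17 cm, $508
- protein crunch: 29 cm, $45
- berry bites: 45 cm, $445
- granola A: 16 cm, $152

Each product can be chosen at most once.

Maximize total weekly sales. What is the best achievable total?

The ratio ordering already packs tightly: muesli mix + bran flakes + cinnamon oats + quinoa pops, 66 cm, 1754.
Nothing else within 68 cm beats 1754.

1754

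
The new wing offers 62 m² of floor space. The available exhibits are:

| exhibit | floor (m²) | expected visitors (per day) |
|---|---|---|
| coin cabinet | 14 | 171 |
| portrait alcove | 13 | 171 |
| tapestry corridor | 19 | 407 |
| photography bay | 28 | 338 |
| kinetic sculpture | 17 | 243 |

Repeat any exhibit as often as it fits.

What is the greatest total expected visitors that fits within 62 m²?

3×tapestry corridor uses 57 of the 62 m² and totals 1221.

1221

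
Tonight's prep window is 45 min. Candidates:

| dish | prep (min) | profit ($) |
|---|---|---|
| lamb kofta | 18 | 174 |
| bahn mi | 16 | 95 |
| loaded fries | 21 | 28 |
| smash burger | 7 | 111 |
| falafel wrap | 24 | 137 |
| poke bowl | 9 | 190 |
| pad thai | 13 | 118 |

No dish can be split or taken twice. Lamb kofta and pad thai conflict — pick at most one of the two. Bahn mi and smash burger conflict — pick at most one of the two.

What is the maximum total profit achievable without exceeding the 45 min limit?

Best packing: lamb kofta + smash burger + poke bowl — 34 min, 475 total.
Next best is lamb kofta + bahn mi + poke bowl at 459 (43 min) — short by 16.

475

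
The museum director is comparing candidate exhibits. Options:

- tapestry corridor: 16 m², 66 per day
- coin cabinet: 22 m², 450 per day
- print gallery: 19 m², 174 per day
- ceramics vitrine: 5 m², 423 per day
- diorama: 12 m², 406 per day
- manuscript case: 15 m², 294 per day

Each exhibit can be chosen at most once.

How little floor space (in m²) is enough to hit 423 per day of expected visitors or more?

Look for the lowest-floor combination reaching 423.
ceramics vitrine reaches 423 using 5 m².
Any bundle with less than 5 m² falls short of 423.

5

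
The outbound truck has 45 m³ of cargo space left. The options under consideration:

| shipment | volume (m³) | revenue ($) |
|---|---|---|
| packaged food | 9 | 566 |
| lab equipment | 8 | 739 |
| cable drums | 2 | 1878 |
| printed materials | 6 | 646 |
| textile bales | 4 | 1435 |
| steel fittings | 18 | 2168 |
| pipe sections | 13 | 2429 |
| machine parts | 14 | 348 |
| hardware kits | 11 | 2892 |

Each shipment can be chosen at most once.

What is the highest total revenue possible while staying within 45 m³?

10019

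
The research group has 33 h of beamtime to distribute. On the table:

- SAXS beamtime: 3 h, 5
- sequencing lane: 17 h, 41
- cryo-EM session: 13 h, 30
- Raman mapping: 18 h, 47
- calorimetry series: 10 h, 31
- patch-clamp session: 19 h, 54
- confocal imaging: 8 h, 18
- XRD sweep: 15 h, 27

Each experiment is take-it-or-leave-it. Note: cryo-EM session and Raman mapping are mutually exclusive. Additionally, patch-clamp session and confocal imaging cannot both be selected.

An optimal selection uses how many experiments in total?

3

Best achievable expected citations is 90.
One optimal bundle: SAXS beamtime + calorimetry series + patch-clamp session (32 h).
Any selection reaching 90 contains exactly 3 experiments.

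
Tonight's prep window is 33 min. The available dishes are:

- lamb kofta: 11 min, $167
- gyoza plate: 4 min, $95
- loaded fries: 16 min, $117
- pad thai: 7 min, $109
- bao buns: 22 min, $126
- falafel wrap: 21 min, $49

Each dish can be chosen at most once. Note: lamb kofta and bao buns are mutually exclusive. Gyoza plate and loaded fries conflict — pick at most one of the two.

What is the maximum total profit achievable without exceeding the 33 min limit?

371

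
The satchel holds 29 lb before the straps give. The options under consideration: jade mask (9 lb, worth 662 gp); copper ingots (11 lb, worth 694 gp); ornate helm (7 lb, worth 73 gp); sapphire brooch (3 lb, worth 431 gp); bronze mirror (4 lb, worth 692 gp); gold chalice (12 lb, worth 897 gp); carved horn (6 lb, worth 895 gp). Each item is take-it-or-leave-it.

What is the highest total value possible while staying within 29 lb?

The ratio ordering already packs tightly: sapphire brooch + bronze mirror + gold chalice + carved horn, 25 lb, 2915.
Next best is jade mask + ornate helm + sapphire brooch + bronze mirror + carved horn at 2753 (29 lb) — short by 162.

2915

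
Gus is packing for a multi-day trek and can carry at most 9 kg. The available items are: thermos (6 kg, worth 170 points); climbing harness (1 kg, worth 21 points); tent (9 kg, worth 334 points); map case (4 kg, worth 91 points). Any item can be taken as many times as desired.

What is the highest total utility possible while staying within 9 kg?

Taking tent: 9 kg used, 334 in utility.
No other feasible combination exceeds 334.

334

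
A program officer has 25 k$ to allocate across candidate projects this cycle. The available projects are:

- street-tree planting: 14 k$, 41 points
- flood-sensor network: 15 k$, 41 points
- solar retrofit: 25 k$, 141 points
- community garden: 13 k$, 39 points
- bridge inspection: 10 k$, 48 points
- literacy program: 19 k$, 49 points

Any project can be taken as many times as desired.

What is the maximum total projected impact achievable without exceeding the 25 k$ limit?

Taking solar retrofit: 25 k$ used, 141 in projected impact.
Every other selection either busts 25 k$ or fails to beat 141.

141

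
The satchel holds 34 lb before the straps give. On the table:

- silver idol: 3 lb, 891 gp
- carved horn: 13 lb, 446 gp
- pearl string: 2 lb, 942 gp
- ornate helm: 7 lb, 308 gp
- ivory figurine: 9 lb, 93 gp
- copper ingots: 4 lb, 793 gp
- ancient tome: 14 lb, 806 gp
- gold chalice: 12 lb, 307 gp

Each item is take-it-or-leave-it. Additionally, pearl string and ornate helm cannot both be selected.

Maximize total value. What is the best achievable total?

Ranking by ratio (value/lb): pearl string 471.00, silver idol 297.00, copper ingots 198.25, ancient tome 57.57.
Silver idol + pearl string + ivory figurine + copper ingots + ancient tome uses 32 of the 34 lb and totals 3525.
Runner-up silver idol + pearl string + copper ingots + ancient tome tops out at 3432.

3525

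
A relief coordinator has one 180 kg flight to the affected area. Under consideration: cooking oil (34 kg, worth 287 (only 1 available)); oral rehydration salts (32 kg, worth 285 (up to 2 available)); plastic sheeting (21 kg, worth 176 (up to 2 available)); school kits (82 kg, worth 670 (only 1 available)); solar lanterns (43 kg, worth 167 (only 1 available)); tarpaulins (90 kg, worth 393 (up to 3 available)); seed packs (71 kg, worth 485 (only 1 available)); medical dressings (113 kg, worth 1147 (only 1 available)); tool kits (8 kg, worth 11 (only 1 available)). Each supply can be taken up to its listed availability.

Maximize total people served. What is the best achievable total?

1719

The ratio heuristic lands on 2×oral rehydration salts + medical dressings (1717) but leaves 3 kg idle.
The 32 kg tied up in oral rehydration salts is better spent on cooking oil — total rises to 1719 (179 kg).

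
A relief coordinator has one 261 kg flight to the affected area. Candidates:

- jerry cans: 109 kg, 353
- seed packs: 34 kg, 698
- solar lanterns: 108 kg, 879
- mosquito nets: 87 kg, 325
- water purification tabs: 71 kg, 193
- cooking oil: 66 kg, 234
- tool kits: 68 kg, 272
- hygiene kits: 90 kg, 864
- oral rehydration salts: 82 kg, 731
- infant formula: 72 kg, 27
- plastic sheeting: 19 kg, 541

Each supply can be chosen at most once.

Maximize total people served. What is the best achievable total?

2982

By people served per kg: plastic sheeting 28.47, seed packs 20.53, hygiene kits 9.60, oral rehydration salts 8.91 lead.
The ratio heuristic lands on seed packs + hygiene kits + oral rehydration salts + plastic sheeting (2834) but leaves 36 kg idle.
The 82 kg tied up in oral rehydration salts is better spent on solar lanterns — total rises to 2982 (251 kg).
An exhaustive check of the 2048 subsets confirms 2982.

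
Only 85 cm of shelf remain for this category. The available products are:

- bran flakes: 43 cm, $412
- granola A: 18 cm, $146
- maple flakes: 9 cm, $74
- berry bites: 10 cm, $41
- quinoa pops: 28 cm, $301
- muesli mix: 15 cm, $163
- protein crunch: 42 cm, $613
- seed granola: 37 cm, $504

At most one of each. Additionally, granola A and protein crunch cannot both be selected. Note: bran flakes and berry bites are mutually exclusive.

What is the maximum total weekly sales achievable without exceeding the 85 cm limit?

1117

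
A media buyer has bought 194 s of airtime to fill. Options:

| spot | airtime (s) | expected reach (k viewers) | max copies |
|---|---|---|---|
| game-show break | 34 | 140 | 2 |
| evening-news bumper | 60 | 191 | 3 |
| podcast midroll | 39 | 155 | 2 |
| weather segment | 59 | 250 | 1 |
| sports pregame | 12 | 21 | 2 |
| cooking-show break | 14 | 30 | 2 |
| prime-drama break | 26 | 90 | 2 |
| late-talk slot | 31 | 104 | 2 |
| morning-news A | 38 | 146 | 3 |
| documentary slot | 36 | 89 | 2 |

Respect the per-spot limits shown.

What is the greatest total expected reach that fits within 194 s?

By expected reach per s: weather segment 4.24, game-show break 4.12, podcast midroll 3.97 lead.
Best packing: 2×game-show break + podcast midroll + weather segment + prime-drama break — 192 s, 775 total.
Nothing else within 194 s beats 775.

775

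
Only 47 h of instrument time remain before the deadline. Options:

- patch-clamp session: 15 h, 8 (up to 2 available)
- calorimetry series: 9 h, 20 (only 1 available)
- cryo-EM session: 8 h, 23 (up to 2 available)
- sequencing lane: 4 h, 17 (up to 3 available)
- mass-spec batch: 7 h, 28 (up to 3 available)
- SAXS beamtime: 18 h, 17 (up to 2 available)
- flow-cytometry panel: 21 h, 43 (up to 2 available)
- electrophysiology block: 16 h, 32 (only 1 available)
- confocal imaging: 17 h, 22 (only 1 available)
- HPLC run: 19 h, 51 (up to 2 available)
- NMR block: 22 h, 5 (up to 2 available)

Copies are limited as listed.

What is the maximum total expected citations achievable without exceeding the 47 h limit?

164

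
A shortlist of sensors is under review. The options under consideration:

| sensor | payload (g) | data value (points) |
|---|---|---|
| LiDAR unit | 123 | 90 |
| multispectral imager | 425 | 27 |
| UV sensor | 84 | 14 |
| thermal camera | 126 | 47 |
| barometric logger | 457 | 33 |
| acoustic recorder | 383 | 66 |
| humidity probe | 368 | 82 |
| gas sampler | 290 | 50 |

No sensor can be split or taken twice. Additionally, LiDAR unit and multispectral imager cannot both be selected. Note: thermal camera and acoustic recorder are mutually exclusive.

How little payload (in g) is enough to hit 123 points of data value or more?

249

Minimise g subject to total data value ≥ 123.
Taking LiDAR unit + thermal camera gives 137 (≥ 123) for 249 g.
No combination under 249 g hits 123.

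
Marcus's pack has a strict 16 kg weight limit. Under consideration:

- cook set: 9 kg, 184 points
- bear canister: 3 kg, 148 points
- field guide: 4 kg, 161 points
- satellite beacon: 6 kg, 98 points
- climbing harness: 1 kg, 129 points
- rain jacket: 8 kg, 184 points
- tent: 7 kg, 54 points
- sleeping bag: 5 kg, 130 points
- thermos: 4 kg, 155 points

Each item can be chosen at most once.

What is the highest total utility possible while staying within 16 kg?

622

A density-first pass picks bear canister + field guide + climbing harness + thermos — 593 at 12 kg.
Replace thermos with rain jacket: the trade gains 29 net, giving 622 at 16 kg.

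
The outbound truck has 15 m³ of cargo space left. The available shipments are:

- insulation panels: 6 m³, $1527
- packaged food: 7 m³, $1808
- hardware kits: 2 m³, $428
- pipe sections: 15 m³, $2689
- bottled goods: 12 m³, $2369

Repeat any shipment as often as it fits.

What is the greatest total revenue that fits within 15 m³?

Filling by ratio: 2×packaged food for 3616, with 1 m³ left unused.
Replace packaged food with insulation panels + hardware kits: the trade gains 147 net, giving 3763 at 15 m³.
Every other selection either busts 15 m³ or fails to beat 3763.

3763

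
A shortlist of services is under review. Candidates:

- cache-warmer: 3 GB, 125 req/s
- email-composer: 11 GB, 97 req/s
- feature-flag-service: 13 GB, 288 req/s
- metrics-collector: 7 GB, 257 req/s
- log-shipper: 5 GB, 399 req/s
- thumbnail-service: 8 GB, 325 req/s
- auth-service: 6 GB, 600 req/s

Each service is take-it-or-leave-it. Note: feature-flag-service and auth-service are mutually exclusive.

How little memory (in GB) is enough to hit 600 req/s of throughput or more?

6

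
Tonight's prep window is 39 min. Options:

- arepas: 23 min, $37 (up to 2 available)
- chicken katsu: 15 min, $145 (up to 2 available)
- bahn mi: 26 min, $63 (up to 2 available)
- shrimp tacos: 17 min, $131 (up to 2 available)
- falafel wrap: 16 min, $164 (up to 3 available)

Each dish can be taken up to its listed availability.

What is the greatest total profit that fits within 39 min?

328

2×falafel wrap uses 32 of the 39 min and totals 328.
The spare 7 min is too small for any remaining dish, and no exchange beats 328.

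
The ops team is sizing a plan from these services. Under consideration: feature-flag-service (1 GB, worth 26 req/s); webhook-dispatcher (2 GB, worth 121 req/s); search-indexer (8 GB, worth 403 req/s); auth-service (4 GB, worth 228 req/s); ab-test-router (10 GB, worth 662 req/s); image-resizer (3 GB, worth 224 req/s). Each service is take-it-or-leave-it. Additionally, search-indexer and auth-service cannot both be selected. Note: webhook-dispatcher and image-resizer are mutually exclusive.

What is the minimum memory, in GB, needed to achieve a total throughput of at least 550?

Look for the lowest-memory combination reaching 550.
ab-test-router reaches 662 using 10 GB.
Below 10 GB the best achievable stays under 550.

10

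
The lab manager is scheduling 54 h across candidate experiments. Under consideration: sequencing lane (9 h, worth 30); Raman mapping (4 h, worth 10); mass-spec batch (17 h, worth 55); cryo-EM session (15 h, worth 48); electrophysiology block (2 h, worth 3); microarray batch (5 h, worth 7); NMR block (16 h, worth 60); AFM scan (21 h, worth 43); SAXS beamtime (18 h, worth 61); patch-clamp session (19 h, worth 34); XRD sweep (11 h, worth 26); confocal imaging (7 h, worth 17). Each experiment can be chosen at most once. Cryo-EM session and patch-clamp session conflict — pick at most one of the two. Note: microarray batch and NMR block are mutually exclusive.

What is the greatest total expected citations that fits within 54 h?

A density-first pass picks sequencing lane + Raman mapping + NMR block + SAXS beamtime + confocal imaging — 178 at 54 h.
The 16 h tied up in sequencing lane and confocal imaging is better spent on cryo-EM session — total rises to 179 (53 h).
Mass-spec batch + electrophysiology block + NMR block + SAXS beamtime matches that 179 at 53 h; no feasible combination exceeds it.

179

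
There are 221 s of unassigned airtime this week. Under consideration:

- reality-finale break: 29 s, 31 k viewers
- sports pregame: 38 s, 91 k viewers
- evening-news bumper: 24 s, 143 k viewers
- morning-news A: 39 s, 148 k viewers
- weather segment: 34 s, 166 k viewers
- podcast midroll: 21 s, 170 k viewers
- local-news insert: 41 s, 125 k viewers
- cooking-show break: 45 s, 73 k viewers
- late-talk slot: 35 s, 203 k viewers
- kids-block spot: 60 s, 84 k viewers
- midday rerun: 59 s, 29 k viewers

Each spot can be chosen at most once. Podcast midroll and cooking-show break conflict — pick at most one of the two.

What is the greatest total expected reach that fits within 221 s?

Best packing: evening-news bumper + morning-news A + weather segment + podcast midroll + local-news insert + late-talk slot — 194 s, 955 total.
Every other selection either busts 221 s or breaks a pairing rule or fails to beat 955.

955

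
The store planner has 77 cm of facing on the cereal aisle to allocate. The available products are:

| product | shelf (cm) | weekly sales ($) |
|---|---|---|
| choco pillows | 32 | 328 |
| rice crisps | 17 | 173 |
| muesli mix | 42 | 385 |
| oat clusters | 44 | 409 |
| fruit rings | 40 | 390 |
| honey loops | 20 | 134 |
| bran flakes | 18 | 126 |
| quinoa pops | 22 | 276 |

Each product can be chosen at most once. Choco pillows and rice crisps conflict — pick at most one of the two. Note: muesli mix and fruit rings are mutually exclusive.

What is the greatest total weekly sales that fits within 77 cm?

738

Choco pillows + honey loops + quinoa pops uses 74 of the 77 cm and totals 738.
The spare 3 cm is too small for any remaining product, and no feasible exchange beats 738.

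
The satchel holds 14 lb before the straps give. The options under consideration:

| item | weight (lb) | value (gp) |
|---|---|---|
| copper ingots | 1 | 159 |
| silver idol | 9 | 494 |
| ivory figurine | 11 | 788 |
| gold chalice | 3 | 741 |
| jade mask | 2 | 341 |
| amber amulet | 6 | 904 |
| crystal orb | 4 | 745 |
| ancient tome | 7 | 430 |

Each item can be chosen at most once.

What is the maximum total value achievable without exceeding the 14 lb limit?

2549

Ranking by ratio (value/lb): gold chalice 247.00, crystal orb 186.25, jade mask 170.50.
Taking the top-ratio items first gives copper ingots + gold chalice + jade mask + crystal orb for 1986 (10 lb).
Dropping jade mask frees 2 lb; slotting in amber amulet (6 lb) lifts the total to 2549 at 14 lb.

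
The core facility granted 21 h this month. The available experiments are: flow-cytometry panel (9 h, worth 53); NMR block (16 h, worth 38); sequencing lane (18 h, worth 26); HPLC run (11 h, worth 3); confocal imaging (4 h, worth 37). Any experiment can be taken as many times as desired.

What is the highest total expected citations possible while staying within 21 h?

Ranking by ratio (expected citations/h): confocal imaging 9.25, flow-cytometry panel 5.89, NMR block 2.38.
5×confocal imaging uses 20 of the 21 h and totals 185.
Nothing else within 21 h beats 185.

185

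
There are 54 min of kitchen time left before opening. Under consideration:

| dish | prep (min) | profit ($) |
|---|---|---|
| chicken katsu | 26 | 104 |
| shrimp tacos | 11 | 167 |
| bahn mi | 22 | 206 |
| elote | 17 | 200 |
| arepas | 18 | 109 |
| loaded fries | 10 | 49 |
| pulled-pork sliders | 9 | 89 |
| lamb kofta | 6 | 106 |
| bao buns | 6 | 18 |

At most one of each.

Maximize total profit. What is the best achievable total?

611

Density check — lamb kofta 17.67, shrimp tacos 15.18, elote 11.76, pulled-pork sliders 9.89 are the best per min.
Taking shrimp tacos + elote + loaded fries + pulled-pork sliders + lamb kofta: 53 min used, 611 in profit.
Runner-up bahn mi + elote + pulled-pork sliders + lamb kofta tops out at 601.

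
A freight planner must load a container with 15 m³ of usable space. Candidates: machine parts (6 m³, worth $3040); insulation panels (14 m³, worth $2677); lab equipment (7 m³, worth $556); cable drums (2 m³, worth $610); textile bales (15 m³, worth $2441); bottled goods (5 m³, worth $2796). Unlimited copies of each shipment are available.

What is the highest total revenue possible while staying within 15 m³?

8388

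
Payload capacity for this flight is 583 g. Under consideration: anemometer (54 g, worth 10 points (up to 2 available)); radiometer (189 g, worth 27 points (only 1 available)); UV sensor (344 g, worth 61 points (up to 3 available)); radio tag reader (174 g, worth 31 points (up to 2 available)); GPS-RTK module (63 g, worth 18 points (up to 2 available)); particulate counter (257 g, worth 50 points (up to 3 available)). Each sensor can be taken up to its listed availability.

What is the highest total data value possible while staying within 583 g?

118

The ratio heuristic lands on 2×anemometer + 2×GPS-RTK module + particulate counter (106) but leaves 92 g idle.
The 171 g tied up in 2×anemometer and GPS-RTK module is better spent on particulate counter — total rises to 118 (577 g).
Every other selection either busts 583 g or exceeds an availability limit or fails to beat 118.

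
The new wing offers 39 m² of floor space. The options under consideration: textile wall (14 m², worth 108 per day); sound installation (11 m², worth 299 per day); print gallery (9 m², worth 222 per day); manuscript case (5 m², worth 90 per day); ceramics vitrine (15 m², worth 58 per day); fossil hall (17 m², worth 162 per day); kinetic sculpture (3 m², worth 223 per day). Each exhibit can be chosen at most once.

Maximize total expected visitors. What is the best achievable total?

852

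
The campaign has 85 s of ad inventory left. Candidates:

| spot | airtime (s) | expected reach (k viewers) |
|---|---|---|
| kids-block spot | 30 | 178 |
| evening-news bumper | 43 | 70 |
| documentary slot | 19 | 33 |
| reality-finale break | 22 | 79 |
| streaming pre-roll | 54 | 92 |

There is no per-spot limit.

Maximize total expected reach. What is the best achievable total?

435

The ratio ordering already packs tightly: 2×kids-block spot + reality-finale break, 82 s, 435.
That's the maximum — no swap from here does better than 435.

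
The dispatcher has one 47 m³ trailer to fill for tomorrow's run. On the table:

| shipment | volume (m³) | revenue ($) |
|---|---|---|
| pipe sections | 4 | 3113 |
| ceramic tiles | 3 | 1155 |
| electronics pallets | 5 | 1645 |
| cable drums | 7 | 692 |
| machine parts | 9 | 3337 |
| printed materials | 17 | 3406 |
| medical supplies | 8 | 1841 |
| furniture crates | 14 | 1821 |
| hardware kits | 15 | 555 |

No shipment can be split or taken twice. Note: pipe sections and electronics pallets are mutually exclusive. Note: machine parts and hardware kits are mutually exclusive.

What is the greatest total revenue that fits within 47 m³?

Density check — pipe sections 778.25, ceramic tiles 385.00, machine parts 370.78 are the best per m³.
Taking pipe sections + ceramic tiles + machine parts + printed materials + medical supplies: 41 m³ used, 12852 in revenue.

12852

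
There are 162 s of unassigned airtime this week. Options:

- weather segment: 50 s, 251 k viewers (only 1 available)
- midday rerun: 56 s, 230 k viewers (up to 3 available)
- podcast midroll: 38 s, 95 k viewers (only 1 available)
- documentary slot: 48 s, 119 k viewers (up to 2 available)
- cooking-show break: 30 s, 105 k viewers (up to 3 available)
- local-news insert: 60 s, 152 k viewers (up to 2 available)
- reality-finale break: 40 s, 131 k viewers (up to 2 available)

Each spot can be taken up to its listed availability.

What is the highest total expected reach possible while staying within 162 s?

By expected reach per s: weather segment 5.02, midday rerun 4.11, cooking-show break 3.50, reality-finale break 3.27 lead.
Weather segment + 2×midday rerun uses 162 of the 162 s and totals 711.
No other feasible combination exceeds 711.

711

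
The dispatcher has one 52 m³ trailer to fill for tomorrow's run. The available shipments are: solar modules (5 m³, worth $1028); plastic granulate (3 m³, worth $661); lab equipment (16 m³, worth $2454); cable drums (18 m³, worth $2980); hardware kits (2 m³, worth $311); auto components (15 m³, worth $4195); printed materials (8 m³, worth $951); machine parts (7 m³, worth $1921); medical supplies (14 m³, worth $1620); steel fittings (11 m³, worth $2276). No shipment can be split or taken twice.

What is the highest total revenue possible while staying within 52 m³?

Filling by ratio: solar modules + plastic granulate + hardware kits + auto components + printed materials + machine parts + steel fittings for 11343, with 1 m³ left unused.
Replace solar modules and hardware kits and printed materials with lab equipment: the trade gains 164 net, giving 11507 at 52 m³.

11507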